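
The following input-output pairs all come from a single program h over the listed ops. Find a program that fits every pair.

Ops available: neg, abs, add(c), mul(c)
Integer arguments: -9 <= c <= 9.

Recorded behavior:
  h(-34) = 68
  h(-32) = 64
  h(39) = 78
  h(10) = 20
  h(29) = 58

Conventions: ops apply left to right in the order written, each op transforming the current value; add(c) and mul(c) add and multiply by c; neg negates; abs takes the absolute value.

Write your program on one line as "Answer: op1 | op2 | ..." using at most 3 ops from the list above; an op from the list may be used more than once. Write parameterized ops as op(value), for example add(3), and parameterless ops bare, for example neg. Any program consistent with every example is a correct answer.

mul(-2) | abs

Check, running the answer program on each example:
  -34 -> 68 -> 68
  -32 -> 64 -> 64
  39 -> -78 -> 78
  10 -> -20 -> 20
  29 -> -58 -> 58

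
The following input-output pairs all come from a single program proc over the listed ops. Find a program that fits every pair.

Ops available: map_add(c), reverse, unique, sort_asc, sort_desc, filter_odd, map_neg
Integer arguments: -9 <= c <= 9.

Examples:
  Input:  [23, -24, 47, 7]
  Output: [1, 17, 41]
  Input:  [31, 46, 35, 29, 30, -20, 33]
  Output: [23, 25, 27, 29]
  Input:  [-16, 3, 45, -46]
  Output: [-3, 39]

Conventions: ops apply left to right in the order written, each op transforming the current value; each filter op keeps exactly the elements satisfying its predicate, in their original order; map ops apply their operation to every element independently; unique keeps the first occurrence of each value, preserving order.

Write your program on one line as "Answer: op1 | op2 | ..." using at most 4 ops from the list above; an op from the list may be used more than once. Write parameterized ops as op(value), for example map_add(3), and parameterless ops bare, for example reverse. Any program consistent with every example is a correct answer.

sort_desc | sort_asc | map_add(-6) | filter_odd

Check, running the answer program on each example:
  [23, -24, 47, 7] -> [47, 23, 7, -24] -> [-24, 7, 23, 47] -> [-30, 1, 17, 41] -> [1, 17, 41]
  [31, 46, 35, 29, 30, -20, 33] -> [46, 35, 33, 31, 30, 29, -20] -> [-20, 29, 30, 31, 33, 35, 46] -> [-26, 23, 24, 25, 27, 29, 40] -> [23, 25, 27, 29]
  [-16, 3, 45, -46] -> [45, 3, -16, -46] -> [-46, -16, 3, 45] -> [-52, -22, -3, 39] -> [-3, 39]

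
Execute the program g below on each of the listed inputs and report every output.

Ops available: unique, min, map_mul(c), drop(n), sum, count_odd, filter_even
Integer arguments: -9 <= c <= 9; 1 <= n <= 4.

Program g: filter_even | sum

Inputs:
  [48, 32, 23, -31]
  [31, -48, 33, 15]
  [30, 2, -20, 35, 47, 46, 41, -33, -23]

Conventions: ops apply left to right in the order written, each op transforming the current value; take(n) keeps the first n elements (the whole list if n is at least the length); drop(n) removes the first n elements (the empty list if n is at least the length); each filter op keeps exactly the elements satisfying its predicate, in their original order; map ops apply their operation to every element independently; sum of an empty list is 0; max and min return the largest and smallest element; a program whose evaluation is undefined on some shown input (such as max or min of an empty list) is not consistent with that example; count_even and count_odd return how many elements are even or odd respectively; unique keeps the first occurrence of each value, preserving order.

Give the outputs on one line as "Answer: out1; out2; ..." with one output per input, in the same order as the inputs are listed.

80; -48; 58

Execution, op by op:
  [48, 32, 23, -31] -> [48, 32] -> 80
  [31, -48, 33, 15] -> [-48] -> -48
  [30, 2, -20, 35, 47, 46, 41, -33, -23] -> [30, 2, -20, 46] -> 58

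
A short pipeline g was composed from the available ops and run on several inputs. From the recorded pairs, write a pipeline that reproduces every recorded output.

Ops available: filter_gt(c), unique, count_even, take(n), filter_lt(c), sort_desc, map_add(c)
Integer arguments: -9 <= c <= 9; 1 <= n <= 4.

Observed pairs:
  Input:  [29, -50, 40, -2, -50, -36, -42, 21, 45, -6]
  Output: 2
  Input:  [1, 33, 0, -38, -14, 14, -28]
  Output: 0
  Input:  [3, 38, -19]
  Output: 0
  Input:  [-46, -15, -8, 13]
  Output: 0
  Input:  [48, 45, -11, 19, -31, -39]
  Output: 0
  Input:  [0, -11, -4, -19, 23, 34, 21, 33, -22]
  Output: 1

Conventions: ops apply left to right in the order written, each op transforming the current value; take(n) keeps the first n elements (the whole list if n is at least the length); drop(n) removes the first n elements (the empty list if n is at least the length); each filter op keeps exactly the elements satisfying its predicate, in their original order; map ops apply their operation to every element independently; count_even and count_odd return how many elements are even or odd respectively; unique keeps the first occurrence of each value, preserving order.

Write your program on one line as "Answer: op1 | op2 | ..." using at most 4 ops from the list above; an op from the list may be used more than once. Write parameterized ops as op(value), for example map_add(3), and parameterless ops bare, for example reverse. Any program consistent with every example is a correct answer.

filter_gt(-7) | filter_lt(-1) | map_add(8) | count_even

Check, running the answer program on each example:
  [29, -50, 40, -2, -50, -36, -42, 21, 45, -6] -> [29, 40, -2, 21, 45, -6] -> [-2, -6] -> [6, 2] -> 2
  [1, 33, 0, -38, -14, 14, -28] -> [1, 33, 0, 14] -> [] -> [] -> 0
  [3, 38, -19] -> [3, 38] -> [] -> [] -> 0
  [-46, -15, -8, 13] -> [13] -> [] -> [] -> 0
  [48, 45, -11, 19, -31, -39] -> [48, 45, 19] -> [] -> [] -> 0
  [0, -11, -4, -19, 23, 34, 21, 33, -22] -> [0, -4, 23, 34, 21, 33] -> [-4] -> [4] -> 1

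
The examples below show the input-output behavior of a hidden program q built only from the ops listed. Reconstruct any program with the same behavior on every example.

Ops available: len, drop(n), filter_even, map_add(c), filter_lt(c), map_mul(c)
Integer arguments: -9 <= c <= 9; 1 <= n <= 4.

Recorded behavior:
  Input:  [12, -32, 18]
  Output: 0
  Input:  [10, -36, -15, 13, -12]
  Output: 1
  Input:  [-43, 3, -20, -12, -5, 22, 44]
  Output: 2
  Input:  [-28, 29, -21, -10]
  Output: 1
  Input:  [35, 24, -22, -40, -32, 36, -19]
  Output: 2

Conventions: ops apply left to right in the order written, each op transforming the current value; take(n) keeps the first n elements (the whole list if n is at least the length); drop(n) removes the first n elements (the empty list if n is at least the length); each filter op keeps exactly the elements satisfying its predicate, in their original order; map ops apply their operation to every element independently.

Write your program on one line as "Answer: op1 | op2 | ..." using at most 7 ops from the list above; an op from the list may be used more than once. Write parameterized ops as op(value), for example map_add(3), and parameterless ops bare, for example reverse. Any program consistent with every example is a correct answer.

filter_lt(-2) | map_add(-4) | map_add(5) | drop(2) | map_mul(-6) | len

Check, running the answer program on each example:
  [12, -32, 18] -> [-32] -> [-36] -> [-31] -> [] -> [] -> 0
  [10, -36, -15, 13, -12] -> [-36, -15, -12] -> [-40, -19, -16] -> [-35, -14, -11] -> [-11] -> [66] -> 1
  [-43, 3, -20, -12, -5, 22, 44] -> [-43, -20, -12, -5] -> [-47, -24, -16, -9] -> [-42, -19, -11, -4] -> [-11, -4] -> [66, 24] -> 2
  [-28, 29, -21, -10] -> [-28, -21, -10] -> [-32, -25, -14] -> [-27, -20, -9] -> [-9] -> [54] -> 1
  [35, 24, -22, -40, -32, 36, -19] -> [-22, -40, -32, -19] -> [-26, -44, -36, -23] -> [-21, -39, -31, -18] -> [-31, -18] -> [186, 108] -> 2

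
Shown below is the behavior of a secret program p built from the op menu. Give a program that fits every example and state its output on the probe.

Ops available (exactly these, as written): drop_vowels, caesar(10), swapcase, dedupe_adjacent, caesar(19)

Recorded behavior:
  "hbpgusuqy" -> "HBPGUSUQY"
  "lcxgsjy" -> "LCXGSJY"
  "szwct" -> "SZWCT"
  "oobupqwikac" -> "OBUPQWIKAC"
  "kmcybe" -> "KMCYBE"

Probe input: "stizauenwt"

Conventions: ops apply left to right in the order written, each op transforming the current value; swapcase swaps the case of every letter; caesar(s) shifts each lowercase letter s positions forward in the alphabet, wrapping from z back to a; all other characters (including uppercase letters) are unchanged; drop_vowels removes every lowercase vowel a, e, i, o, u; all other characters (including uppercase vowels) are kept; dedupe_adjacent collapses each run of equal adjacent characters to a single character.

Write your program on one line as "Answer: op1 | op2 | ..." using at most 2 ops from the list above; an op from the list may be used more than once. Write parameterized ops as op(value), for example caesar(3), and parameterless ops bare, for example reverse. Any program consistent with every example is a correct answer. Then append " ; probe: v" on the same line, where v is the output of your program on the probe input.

dedupe_adjacent | swapcase ; probe: "STIZAUENWT"

Check, running the answer program on each example:
  "hbpgusuqy" -> "hbpgusuqy" -> "HBPGUSUQY"
  "lcxgsjy" -> "lcxgsjy" -> "LCXGSJY"
  "szwct" -> "szwct" -> "SZWCT"
  "oobupqwikac" -> "obupqwikac" -> "OBUPQWIKAC"
  "kmcybe" -> "kmcybe" -> "KMCYBE"
  probe: "stizauenwt" -> "stizauenwt" -> "STIZAUENWT"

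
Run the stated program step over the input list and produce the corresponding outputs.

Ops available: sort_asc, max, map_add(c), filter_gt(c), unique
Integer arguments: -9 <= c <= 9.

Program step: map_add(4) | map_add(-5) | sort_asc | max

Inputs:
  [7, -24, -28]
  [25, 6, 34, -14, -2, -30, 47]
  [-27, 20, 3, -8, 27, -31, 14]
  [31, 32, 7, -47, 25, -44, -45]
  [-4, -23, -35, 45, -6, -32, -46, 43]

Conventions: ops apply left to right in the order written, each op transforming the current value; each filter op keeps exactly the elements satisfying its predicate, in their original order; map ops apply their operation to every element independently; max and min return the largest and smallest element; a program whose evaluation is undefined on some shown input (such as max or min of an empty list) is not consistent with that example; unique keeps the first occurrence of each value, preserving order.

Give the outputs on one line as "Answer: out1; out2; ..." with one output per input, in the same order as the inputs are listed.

6; 46; 26; 31; 44

Execution, op by op:
  [7, -24, -28] -> [11, -20, -24] -> [6, -25, -29] -> [-29, -25, 6] -> 6
  [25, 6, 34, -14, -2, -30, 47] -> [29, 10, 38, -10, 2, -26, 51] -> [24, 5, 33, -15, -3, -31, 46] -> [-31, -15, -3, 5, 24, 33, 46] -> 46
  [-27, 20, 3, -8, 27, -31, 14] -> [-23, 24, 7, -4, 31, -27, 18] -> [-28, 19, 2, -9, 26, -32, 13] -> [-32, -28, -9, 2, 13, 19, 26] -> 26
  [31, 32, 7, -47, 25, -44, -45] -> [35, 36, 11, -43, 29, -40, -41] -> [30, 31, 6, -48, 24, -45, -46] -> [-48, -46, -45, 6, 24, 30, 31] -> 31
  [-4, -23, -35, 45, -6, -32, -46, 43] -> [0, -19, -31, 49, -2, -28, -42, 47] -> [-5, -24, -36, 44, -7, -33, -47, 42] -> [-47, -36, -33, -24, -7, -5, 42, 44] -> 44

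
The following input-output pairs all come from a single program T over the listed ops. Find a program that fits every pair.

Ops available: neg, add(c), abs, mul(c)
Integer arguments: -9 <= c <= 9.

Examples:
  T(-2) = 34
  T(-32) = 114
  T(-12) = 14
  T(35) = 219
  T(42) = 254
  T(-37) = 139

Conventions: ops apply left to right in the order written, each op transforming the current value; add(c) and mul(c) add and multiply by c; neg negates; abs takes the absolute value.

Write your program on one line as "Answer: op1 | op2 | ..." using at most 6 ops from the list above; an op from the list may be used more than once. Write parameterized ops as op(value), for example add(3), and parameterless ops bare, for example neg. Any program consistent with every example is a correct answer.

add(4) | add(5) | mul(5) | abs | add(-1)

Check, running the answer program on each example:
  -2 -> 2 -> 7 -> 35 -> 35 -> 34
  -32 -> -28 -> -23 -> -115 -> 115 -> 114
  -12 -> -8 -> -3 -> -15 -> 15 -> 14
  35 -> 39 -> 44 -> 220 -> 220 -> 219
  42 -> 46 -> 51 -> 255 -> 255 -> 254
  -37 -> -33 -> -28 -> -140 -> 140 -> 139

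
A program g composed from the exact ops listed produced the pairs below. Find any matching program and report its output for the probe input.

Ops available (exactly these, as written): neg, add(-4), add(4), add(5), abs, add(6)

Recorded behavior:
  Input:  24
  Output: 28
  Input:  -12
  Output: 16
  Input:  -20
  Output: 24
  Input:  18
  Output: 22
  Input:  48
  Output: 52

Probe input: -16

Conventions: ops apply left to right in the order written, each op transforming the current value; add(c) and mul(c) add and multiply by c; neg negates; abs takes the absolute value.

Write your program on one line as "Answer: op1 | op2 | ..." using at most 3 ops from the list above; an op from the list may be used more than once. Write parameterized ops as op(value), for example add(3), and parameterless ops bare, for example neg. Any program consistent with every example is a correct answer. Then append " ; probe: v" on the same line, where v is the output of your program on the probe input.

abs | add(4) ; probe: 20

Check, running the answer program on each example:
  24 -> 24 -> 28
  -12 -> 12 -> 16
  -20 -> 20 -> 24
  18 -> 18 -> 22
  48 -> 48 -> 52
  probe: -16 -> 16 -> 20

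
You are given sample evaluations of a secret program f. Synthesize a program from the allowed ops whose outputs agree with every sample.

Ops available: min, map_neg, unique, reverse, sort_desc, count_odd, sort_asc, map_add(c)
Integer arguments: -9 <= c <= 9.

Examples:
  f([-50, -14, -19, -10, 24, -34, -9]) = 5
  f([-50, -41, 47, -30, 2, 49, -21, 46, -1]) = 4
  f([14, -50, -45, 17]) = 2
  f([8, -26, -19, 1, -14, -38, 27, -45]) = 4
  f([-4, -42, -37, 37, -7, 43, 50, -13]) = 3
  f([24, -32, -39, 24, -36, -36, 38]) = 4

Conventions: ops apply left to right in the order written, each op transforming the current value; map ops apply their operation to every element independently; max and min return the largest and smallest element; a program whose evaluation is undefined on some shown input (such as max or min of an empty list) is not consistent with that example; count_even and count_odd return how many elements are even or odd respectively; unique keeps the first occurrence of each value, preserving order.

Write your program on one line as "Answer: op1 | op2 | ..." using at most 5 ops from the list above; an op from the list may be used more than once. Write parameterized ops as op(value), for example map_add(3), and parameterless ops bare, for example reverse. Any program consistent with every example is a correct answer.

map_add(-5) | map_neg | sort_asc | unique | count_odd

Check, running the answer program on each example:
  [-50, -14, -19, -10, 24, -34, -9] -> [-55, -19, -24, -15, 19, -39, -14] -> [55, 19, 24, 15, -19, 39, 14] -> [-19, 14, 15, 19, 24, 39, 55] -> [-19, 14, 15, 19, 24, 39, 55] -> 5
  [-50, -41, 47, -30, 2, 49, -21, 46, -1] -> [-55, -46, 42, -35, -3, 44, -26, 41, -6] -> [55, 46, -42, 35, 3, -44, 26, -41, 6] -> [-44, -42, -41, 3, 6, 26, 35, 46, 55] -> [-44, -42, -41, 3, 6, 26, 35, 46, 55] -> 4
  [14, -50, -45, 17] -> [9, -55, -50, 12] -> [-9, 55, 50, -12] -> [-12, -9, 50, 55] -> [-12, -9, 50, 55] -> 2
  [8, -26, -19, 1, -14, -38, 27, -45] -> [3, -31, -24, -4, -19, -43, 22, -50] -> [-3, 31, 24, 4, 19, 43, -22, 50] -> [-22, -3, 4, 19, 24, 31, 43, 50] -> [-22, -3, 4, 19, 24, 31, 43, 50] -> 4
  [-4, -42, -37, 37, -7, 43, 50, -13] -> [-9, -47, -42, 32, -12, 38, 45, -18] -> [9, 47, 42, -32, 12, -38, -45, 18] -> [-45, -38, -32, 9, 12, 18, 42, 47] -> [-45, -38, -32, 9, 12, 18, 42, 47] -> 3
  [24, -32, -39, 24, -36, -36, 38] -> [19, -37, -44, 19, -41, -41, 33] -> [-19, 37, 44, -19, 41, 41, -33] -> [-33, -19, -19, 37, 41, 41, 44] -> [-33, -19, 37, 41, 44] -> 4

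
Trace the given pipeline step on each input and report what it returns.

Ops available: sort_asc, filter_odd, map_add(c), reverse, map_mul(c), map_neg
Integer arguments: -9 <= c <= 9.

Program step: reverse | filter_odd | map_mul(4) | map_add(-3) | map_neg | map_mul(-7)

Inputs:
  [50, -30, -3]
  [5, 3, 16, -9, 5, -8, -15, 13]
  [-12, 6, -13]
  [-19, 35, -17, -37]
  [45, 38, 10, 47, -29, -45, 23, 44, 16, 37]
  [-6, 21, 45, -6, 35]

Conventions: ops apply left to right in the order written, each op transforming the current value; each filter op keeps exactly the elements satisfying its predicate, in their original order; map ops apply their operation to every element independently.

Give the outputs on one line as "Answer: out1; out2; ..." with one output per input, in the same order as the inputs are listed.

Execution, op by op:
  [50, -30, -3] -> [-3, -30, 50] -> [-3] -> [-12] -> [-15] -> [15] -> [-105]
  [5, 3, 16, -9, 5, -8, -15, 13] -> [13, -15, -8, 5, -9, 16, 3, 5] -> [13, -15, 5, -9, 3, 5] -> [52, -60, 20, -36, 12, 20] -> [49, -63, 17, -39, 9, 17] -> [-49, 63, -17, 39, -9, -17] -> [343, -441, 119, -273, 63, 119]
  [-12, 6, -13] -> [-13, 6, -12] -> [-13] -> [-52] -> [-55] -> [55] -> [-385]
  [-19, 35, -17, -37] -> [-37, -17, 35, -19] -> [-37, -17, 35, -19] -> [-148, -68, 140, -76] -> [-151, -71, 137, -79] -> [151, 71, -137, 79] -> [-1057, -497, 959, -553]
  [45, 38, 10, 47, -29, -45, 23, 44, 16, 37] -> [37, 16, 44, 23, -45, -29, 47, 10, 38, 45] -> [37, 23, -45, -29, 47, 45] -> [148, 92, -180, -116, 188, 180] -> [145, 89, -183, -119, 185, 177] -> [-145, -89, 183, 119, -185, -177] -> [1015, 623, -1281, -833, 1295, 1239]
  [-6, 21, 45, -6, 35] -> [35, -6, 45, 21, -6] -> [35, 45, 21] -> [140, 180, 84] -> [137, 177, 81] -> [-137, -177, -81] -> [959, 1239, 567]

[-105]; [343, -441, 119, -273, 63, 119]; [-385]; [-1057, -497, 959, -553]; [1015, 623, -1281, -833, 1295, 1239]; [959, 1239, 567]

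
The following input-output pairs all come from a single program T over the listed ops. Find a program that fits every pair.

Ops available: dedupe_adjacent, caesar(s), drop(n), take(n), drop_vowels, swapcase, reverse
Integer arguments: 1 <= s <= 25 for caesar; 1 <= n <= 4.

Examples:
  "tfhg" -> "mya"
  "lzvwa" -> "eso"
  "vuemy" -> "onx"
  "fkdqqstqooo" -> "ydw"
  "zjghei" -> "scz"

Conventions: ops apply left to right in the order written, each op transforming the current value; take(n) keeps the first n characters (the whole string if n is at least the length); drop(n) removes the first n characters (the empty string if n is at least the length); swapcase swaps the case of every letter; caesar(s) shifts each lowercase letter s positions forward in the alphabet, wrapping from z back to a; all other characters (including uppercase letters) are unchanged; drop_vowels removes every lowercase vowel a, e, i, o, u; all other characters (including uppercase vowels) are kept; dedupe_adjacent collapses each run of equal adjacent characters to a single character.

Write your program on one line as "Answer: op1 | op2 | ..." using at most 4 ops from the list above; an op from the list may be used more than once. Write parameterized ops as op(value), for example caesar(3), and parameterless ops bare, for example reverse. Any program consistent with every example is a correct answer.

take(3) | reverse | caesar(19) | reverse

Check, running the answer program on each example:
  "tfhg" -> "tfh" -> "hft" -> "aym" -> "mya"
  "lzvwa" -> "lzv" -> "vzl" -> "ose" -> "eso"
  "vuemy" -> "vue" -> "euv" -> "xno" -> "onx"
  "fkdqqstqooo" -> "fkd" -> "dkf" -> "wdy" -> "ydw"
  "zjghei" -> "zjg" -> "gjz" -> "zcs" -> "scz"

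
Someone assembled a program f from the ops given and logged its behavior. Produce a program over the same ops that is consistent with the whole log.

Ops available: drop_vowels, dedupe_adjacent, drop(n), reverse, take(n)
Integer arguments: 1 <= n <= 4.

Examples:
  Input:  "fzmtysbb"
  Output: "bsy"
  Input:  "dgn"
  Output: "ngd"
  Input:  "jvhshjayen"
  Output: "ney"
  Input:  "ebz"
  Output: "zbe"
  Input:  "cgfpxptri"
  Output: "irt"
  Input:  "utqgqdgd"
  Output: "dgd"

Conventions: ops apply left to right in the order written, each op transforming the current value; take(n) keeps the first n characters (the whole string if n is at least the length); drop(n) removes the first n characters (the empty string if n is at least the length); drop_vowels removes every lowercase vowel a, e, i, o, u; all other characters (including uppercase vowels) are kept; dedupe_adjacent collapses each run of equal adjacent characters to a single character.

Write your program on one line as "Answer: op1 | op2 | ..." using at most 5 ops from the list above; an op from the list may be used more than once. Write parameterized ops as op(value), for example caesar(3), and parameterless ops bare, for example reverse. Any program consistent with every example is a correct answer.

dedupe_adjacent | reverse | take(4) | take(3)

Check, running the answer program on each example:
  "fzmtysbb" -> "fzmtysb" -> "bsytmzf" -> "bsyt" -> "bsy"
  "dgn" -> "dgn" -> "ngd" -> "ngd" -> "ngd"
  "jvhshjayen" -> "jvhshjayen" -> "neyajhshvj" -> "neya" -> "ney"
  "ebz" -> "ebz" -> "zbe" -> "zbe" -> "zbe"
  "cgfpxptri" -> "cgfpxptri" -> "irtpxpfgc" -> "irtp" -> "irt"
  "utqgqdgd" -> "utqgqdgd" -> "dgdqgqtu" -> "dgdq" -> "dgd"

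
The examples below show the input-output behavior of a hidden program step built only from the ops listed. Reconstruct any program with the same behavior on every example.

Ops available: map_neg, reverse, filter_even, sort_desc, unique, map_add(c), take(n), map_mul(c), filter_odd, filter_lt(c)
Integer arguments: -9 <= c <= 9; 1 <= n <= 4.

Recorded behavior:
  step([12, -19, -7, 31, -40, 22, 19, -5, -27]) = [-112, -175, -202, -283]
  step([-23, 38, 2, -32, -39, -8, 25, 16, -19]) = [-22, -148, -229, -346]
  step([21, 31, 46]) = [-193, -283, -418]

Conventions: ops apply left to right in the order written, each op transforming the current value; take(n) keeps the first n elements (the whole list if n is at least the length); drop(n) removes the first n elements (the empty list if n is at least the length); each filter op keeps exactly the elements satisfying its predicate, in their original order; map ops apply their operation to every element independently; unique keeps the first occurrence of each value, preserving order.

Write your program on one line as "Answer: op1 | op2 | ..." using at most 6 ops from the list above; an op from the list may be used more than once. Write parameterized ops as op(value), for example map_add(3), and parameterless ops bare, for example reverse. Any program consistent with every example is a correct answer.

map_neg | map_mul(-9) | map_neg | filter_lt(-7) | sort_desc | map_add(-4)

Check, running the answer program on each example:
  [12, -19, -7, 31, -40, 22, 19, -5, -27] -> [-12, 19, 7, -31, 40, -22, -19, 5, 27] -> [108, -171, -63, 279, -360, 198, 171, -45, -243] -> [-108, 171, 63, -279, 360, -198, -171, 45, 243] -> [-108, -279, -198, -171] -> [-108, -171, -198, -279] -> [-112, -175, -202, -283]
  [-23, 38, 2, -32, -39, -8, 25, 16, -19] -> [23, -38, -2, 32, 39, 8, -25, -16, 19] -> [-207, 342, 18, -288, -351, -72, 225, 144, -171] -> [207, -342, -18, 288, 351, 72, -225, -144, 171] -> [-342, -18, -225, -144] -> [-18, -144, -225, -342] -> [-22, -148, -229, -346]
  [21, 31, 46] -> [-21, -31, -46] -> [189, 279, 414] -> [-189, -279, -414] -> [-189, -279, -414] -> [-189, -279, -414] -> [-193, -283, -418]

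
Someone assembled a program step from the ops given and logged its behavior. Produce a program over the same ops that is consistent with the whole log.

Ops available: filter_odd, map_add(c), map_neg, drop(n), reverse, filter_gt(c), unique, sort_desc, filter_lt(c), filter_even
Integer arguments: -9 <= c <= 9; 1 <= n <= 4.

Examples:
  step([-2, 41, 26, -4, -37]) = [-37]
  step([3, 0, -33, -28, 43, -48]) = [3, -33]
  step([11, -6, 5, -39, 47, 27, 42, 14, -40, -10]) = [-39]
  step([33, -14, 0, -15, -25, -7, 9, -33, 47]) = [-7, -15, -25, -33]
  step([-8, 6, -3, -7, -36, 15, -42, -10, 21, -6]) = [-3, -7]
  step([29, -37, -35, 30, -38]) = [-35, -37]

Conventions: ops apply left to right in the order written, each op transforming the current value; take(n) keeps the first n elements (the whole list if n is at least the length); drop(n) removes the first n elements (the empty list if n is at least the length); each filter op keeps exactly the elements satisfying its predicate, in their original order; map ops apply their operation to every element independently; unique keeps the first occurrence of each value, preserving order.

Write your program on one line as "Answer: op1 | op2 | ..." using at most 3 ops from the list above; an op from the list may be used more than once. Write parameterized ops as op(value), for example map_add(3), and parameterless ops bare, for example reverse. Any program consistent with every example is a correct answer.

sort_desc | filter_lt(5) | filter_odd

Check, running the answer program on each example:
  [-2, 41, 26, -4, -37] -> [41, 26, -2, -4, -37] -> [-2, -4, -37] -> [-37]
  [3, 0, -33, -28, 43, -48] -> [43, 3, 0, -28, -33, -48] -> [3, 0, -28, -33, -48] -> [3, -33]
  [11, -6, 5, -39, 47, 27, 42, 14, -40, -10] -> [47, 42, 27, 14, 11, 5, -6, -10, -39, -40] -> [-6, -10, -39, -40] -> [-39]
  [33, -14, 0, -15, -25, -7, 9, -33, 47] -> [47, 33, 9, 0, -7, -14, -15, -25, -33] -> [0, -7, -14, -15, -25, -33] -> [-7, -15, -25, -33]
  [-8, 6, -3, -7, -36, 15, -42, -10, 21, -6] -> [21, 15, 6, -3, -6, -7, -8, -10, -36, -42] -> [-3, -6, -7, -8, -10, -36, -42] -> [-3, -7]
  [29, -37, -35, 30, -38] -> [30, 29, -35, -37, -38] -> [-35, -37, -38] -> [-35, -37]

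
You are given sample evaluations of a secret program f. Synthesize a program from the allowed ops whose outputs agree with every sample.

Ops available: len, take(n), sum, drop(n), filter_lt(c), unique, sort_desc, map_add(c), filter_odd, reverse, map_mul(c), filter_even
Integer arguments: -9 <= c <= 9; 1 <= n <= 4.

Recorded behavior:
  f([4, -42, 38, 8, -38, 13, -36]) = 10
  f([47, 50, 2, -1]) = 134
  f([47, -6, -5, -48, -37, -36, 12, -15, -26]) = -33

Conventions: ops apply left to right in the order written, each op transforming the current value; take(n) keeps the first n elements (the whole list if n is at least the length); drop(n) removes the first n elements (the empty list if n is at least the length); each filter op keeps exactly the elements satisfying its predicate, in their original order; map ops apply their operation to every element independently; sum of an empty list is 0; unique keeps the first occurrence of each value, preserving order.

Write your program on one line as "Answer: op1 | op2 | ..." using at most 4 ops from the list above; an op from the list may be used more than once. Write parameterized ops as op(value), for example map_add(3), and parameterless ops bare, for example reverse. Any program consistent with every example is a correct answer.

map_add(8) | map_add(1) | sum

Check, running the answer program on each example:
  [4, -42, 38, 8, -38, 13, -36] -> [12, -34, 46, 16, -30, 21, -28] -> [13, -33, 47, 17, -29, 22, -27] -> 10
  [47, 50, 2, -1] -> [55, 58, 10, 7] -> [56, 59, 11, 8] -> 134
  [47, -6, -5, -48, -37, -36, 12, -15, -26] -> [55, 2, 3, -40, -29, -28, 20, -7, -18] -> [56, 3, 4, -39, -28, -27, 21, -6, -17] -> -33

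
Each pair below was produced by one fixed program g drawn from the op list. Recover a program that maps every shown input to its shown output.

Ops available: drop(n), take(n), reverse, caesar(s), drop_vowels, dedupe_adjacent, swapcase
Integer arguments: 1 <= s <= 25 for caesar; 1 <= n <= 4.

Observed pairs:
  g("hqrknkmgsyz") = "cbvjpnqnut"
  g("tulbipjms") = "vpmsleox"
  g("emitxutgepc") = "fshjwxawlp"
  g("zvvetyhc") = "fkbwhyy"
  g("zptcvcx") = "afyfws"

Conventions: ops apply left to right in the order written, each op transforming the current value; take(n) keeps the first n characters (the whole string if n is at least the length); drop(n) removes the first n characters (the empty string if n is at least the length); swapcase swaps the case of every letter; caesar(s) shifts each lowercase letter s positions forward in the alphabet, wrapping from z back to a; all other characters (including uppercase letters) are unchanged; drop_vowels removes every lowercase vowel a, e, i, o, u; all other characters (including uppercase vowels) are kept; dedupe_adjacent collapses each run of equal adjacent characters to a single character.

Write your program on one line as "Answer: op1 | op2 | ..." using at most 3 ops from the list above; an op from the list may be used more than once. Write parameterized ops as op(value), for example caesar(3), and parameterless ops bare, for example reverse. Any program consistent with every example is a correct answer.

drop(1) | reverse | caesar(3)

Check, running the answer program on each example:
  "hqrknkmgsyz" -> "qrknkmgsyz" -> "zysgmknkrq" -> "cbvjpnqnut"
  "tulbipjms" -> "ulbipjms" -> "smjpiblu" -> "vpmsleox"
  "emitxutgepc" -> "mitxutgepc" -> "cpegtuxtim" -> "fshjwxawlp"
  "zvvetyhc" -> "vvetyhc" -> "chytevv" -> "fkbwhyy"
  "zptcvcx" -> "ptcvcx" -> "xcvctp" -> "afyfws"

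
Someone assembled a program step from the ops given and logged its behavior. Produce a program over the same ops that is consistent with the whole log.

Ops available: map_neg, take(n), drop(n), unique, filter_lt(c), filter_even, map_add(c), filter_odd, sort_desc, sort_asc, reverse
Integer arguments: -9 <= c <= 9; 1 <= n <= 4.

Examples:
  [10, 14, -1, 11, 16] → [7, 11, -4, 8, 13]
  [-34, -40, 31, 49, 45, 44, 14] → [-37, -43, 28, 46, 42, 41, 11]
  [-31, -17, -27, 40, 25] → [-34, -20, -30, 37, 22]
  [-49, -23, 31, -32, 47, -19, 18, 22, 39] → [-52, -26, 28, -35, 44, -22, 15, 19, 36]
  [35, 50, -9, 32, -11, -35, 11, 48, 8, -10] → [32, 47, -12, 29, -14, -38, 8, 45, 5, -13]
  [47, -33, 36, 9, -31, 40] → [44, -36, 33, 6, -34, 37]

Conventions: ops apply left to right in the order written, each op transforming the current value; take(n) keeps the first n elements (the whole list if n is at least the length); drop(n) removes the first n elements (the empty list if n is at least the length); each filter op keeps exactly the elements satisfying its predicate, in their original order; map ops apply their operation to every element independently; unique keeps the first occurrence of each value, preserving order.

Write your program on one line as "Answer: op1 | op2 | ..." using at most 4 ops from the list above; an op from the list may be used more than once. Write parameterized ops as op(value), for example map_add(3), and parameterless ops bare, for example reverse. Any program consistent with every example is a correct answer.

reverse | map_add(-3) | reverse

Check, running the answer program on each example:
  [10, 14, -1, 11, 16] -> [16, 11, -1, 14, 10] -> [13, 8, -4, 11, 7] -> [7, 11, -4, 8, 13]
  [-34, -40, 31, 49, 45, 44, 14] -> [14, 44, 45, 49, 31, -40, -34] -> [11, 41, 42, 46, 28, -43, -37] -> [-37, -43, 28, 46, 42, 41, 11]
  [-31, -17, -27, 40, 25] -> [25, 40, -27, -17, -31] -> [22, 37, -30, -20, -34] -> [-34, -20, -30, 37, 22]
  [-49, -23, 31, -32, 47, -19, 18, 22, 39] -> [39, 22, 18, -19, 47, -32, 31, -23, -49] -> [36, 19, 15, -22, 44, -35, 28, -26, -52] -> [-52, -26, 28, -35, 44, -22, 15, 19, 36]
  [35, 50, -9, 32, -11, -35, 11, 48, 8, -10] -> [-10, 8, 48, 11, -35, -11, 32, -9, 50, 35] -> [-13, 5, 45, 8, -38, -14, 29, -12, 47, 32] -> [32, 47, -12, 29, -14, -38, 8, 45, 5, -13]
  [47, -33, 36, 9, -31, 40] -> [40, -31, 9, 36, -33, 47] -> [37, -34, 6, 33, -36, 44] -> [44, -36, 33, 6, -34, 37]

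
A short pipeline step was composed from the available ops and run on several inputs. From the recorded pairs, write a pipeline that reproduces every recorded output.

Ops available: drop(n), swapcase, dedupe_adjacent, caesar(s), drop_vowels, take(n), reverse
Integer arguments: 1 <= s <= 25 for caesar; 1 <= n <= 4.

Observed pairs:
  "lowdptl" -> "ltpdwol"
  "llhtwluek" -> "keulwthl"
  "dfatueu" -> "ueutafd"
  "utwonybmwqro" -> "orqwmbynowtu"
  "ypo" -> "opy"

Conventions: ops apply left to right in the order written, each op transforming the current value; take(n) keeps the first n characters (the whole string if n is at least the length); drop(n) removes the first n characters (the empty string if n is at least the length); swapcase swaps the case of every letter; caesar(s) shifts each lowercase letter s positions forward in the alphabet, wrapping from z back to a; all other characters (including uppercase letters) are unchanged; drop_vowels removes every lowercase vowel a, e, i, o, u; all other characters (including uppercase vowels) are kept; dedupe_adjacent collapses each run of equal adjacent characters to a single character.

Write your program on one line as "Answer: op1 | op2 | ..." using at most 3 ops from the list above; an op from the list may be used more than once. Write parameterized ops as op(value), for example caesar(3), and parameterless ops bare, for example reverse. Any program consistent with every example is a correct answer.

reverse | dedupe_adjacent

Check, running the answer program on each example:
  "lowdptl" -> "ltpdwol" -> "ltpdwol"
  "llhtwluek" -> "keulwthll" -> "keulwthl"
  "dfatueu" -> "ueutafd" -> "ueutafd"
  "utwonybmwqro" -> "orqwmbynowtu" -> "orqwmbynowtu"
  "ypo" -> "opy" -> "opy"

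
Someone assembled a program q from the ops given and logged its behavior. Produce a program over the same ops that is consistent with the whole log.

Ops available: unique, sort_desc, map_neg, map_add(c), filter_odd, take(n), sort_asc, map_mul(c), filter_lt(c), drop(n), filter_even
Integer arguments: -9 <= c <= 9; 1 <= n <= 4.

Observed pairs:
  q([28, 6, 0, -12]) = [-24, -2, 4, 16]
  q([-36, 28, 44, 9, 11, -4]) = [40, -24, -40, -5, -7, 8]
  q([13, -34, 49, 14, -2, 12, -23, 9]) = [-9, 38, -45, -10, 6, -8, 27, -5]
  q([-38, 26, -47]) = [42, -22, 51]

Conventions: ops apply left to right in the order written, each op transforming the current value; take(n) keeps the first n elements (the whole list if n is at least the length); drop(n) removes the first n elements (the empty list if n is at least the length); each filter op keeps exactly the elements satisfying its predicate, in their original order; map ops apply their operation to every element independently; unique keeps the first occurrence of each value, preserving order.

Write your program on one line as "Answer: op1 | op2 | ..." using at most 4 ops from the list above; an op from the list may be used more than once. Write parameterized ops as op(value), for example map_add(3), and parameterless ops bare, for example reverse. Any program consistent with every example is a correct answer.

map_add(-3) | map_neg | map_add(1)

Check, running the answer program on each example:
  [28, 6, 0, -12] -> [25, 3, -3, -15] -> [-25, -3, 3, 15] -> [-24, -2, 4, 16]
  [-36, 28, 44, 9, 11, -4] -> [-39, 25, 41, 6, 8, -7] -> [39, -25, -41, -6, -8, 7] -> [40, -24, -40, -5, -7, 8]
  [13, -34, 49, 14, -2, 12, -23, 9] -> [10, -37, 46, 11, -5, 9, -26, 6] -> [-10, 37, -46, -11, 5, -9, 26, -6] -> [-9, 38, -45, -10, 6, -8, 27, -5]
  [-38, 26, -47] -> [-41, 23, -50] -> [41, -23, 50] -> [42, -22, 51]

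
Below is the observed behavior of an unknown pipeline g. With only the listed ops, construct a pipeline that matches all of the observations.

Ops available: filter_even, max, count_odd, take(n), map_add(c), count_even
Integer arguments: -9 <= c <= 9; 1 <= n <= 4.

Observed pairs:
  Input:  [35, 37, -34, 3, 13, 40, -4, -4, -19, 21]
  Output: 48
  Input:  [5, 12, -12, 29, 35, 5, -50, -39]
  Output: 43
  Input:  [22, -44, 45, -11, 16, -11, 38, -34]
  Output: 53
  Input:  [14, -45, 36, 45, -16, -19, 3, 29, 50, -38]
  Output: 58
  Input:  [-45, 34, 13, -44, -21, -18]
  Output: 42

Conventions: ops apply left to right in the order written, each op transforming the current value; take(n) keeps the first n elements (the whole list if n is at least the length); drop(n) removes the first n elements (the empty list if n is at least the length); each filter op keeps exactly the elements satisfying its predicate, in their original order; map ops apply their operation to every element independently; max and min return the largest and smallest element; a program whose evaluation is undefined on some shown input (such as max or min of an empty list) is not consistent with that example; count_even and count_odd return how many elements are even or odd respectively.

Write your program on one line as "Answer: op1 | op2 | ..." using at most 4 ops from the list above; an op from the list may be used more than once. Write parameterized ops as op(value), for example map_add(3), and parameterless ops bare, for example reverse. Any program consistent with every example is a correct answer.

map_add(6) | map_add(2) | max

Check, running the answer program on each example:
  [35, 37, -34, 3, 13, 40, -4, -4, -19, 21] -> [41, 43, -28, 9, 19, 46, 2, 2, -13, 27] -> [43, 45, -26, 11, 21, 48, 4, 4, -11, 29] -> 48
  [5, 12, -12, 29, 35, 5, -50, -39] -> [11, 18, -6, 35, 41, 11, -44, -33] -> [13, 20, -4, 37, 43, 13, -42, -31] -> 43
  [22, -44, 45, -11, 16, -11, 38, -34] -> [28, -38, 51, -5, 22, -5, 44, -28] -> [30, -36, 53, -3, 24, -3, 46, -26] -> 53
  [14, -45, 36, 45, -16, -19, 3, 29, 50, -38] -> [20, -39, 42, 51, -10, -13, 9, 35, 56, -32] -> [22, -37, 44, 53, -8, -11, 11, 37, 58, -30] -> 58
  [-45, 34, 13, -44, -21, -18] -> [-39, 40, 19, -38, -15, -12] -> [-37, 42, 21, -36, -13, -10] -> 42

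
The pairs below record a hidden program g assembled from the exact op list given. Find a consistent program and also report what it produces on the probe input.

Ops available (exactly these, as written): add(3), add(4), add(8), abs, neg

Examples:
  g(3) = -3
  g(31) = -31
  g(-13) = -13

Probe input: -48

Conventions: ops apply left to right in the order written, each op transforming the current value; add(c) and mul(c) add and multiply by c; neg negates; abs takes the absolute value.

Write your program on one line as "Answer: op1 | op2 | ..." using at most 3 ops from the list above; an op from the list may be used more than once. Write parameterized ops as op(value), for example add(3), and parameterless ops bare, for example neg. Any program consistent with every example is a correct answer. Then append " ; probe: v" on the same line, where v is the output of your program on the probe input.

abs | neg ; probe: -48

Check, running the answer program on each example:
  3 -> 3 -> -3
  31 -> 31 -> -31
  -13 -> 13 -> -13
  probe: -48 -> 48 -> -48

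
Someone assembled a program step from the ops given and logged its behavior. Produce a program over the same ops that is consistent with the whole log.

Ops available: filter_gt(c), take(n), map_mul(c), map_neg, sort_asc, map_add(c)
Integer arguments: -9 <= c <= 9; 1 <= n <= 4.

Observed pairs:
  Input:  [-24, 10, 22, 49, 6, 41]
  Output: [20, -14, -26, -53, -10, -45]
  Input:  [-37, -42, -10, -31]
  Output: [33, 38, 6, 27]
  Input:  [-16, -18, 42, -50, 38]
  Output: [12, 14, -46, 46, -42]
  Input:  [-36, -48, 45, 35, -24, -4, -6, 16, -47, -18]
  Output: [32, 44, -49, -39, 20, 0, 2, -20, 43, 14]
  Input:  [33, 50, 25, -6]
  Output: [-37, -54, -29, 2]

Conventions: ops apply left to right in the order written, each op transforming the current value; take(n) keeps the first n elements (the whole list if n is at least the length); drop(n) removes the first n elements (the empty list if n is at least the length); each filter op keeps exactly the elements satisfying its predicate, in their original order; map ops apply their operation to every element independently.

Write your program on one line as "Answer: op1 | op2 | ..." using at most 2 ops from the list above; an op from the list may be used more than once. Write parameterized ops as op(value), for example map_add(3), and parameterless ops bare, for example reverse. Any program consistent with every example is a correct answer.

map_add(4) | map_neg

Check, running the answer program on each example:
  [-24, 10, 22, 49, 6, 41] -> [-20, 14, 26, 53, 10, 45] -> [20, -14, -26, -53, -10, -45]
  [-37, -42, -10, -31] -> [-33, -38, -6, -27] -> [33, 38, 6, 27]
  [-16, -18, 42, -50, 38] -> [-12, -14, 46, -46, 42] -> [12, 14, -46, 46, -42]
  [-36, -48, 45, 35, -24, -4, -6, 16, -47, -18] -> [-32, -44, 49, 39, -20, 0, -2, 20, -43, -14] -> [32, 44, -49, -39, 20, 0, 2, -20, 43, 14]
  [33, 50, 25, -6] -> [37, 54, 29, -2] -> [-37, -54, -29, 2]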